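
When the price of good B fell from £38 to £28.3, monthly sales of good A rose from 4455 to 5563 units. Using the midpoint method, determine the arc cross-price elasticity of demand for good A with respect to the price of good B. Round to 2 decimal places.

ΔQ_A = 5563 − 4455 = 1108; ΔP_B = 28.3 − 38 = -9.7.
Midpoints: Q̄_A = 5009.0, P̄_B = 33.15.
ε = (ΔQ_A/Q̄_A)/(ΔP_B/P̄_B) = (1108/5009.0)/(-9.7/33.15) ≈ -0.76.
ε < 0: good A and good B are complements.

-0.76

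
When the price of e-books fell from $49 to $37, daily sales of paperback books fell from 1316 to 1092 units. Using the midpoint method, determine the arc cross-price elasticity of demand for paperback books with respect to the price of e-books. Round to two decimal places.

ΔQ_A = 1092 − 1316 = -224; ΔP_B = 37 − 49 = -12.
Midpoints: Q̄_A = 1204.0, P̄_B = 43.00.
ε = (ΔQ_A/Q̄_A)/(ΔP_B/P̄_B) = (-224/1204.0)/(-12/43.00) ≈ 0.67.
ε > 0: paperback books and e-books are substitutes.

0.67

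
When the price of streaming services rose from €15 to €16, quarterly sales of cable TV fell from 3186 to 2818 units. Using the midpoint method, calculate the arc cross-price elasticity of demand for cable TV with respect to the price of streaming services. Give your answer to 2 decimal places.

ΔQ_A = 2818 − 3186 = -368; ΔP_B = 16 − 15 = 1.
Midpoints: Q̄_A = 3002.0, P̄_B = 15.50.
ε = (ΔQ_A/Q̄_A)/(ΔP_B/P̄_B) = (-368/3002.0)/(1/15.50) ≈ -1.90.

-1.90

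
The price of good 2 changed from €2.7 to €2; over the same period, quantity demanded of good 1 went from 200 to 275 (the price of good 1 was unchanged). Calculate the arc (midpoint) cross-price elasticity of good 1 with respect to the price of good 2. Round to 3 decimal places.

ΔQ_1 = 275 − 200 = 75; ΔP_2 = 2 − 2.7 = -0.7.
Midpoints: Q̄_1 = 237.5, P̄_2 = 2.35.
ε = (ΔQ_1/Q̄_1)/(ΔP_2/P̄_2) = (75/237.5)/(-0.7/2.35) ≈ -1.060.

-1.060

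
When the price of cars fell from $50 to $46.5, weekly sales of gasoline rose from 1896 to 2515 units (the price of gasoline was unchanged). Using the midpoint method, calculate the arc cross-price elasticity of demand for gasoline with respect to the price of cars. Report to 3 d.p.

-3.869

ΔQ_A = 2515 − 1896 = 619; ΔP_B = 46.5 − 50 = -3.5.
Midpoints: Q̄_A = 2205.5, P̄_B = 48.25.
ε = (ΔQ_A/Q̄_A)/(ΔP_B/P̄_B) = (619/2205.5)/(-3.5/48.25) ≈ -3.869.
ε < 0: gasoline and cars are complements.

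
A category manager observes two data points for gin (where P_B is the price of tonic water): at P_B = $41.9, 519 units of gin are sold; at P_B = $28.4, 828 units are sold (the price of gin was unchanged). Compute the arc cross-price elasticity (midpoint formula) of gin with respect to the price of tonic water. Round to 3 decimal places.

ΔQ_A = 828 − 519 = 309; ΔP_B = 28.4 − 41.9 = -13.5.
Midpoints: Q̄_A = 673.5, P̄_B = 35.15.
ε = (ΔQ_A/Q̄_A)/(ΔP_B/P̄_B) = (309/673.5)/(-13.5/35.15) ≈ -1.195.
ε < 0: gin and tonic water are complements.

-1.195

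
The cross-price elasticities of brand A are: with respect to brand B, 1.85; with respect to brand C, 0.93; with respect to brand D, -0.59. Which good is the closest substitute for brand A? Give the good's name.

brand B

Substitutes have ε > 0. Among the positive values, 1.85 (brand B) is largest.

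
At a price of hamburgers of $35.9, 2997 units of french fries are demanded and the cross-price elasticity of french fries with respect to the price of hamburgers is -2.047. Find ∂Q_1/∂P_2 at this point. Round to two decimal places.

-170.89

ε = (∂Q_1/∂P_2)·(P_2/Q_1) ⇒ ∂Q_1/∂P_2 = ε·Q_1/P_2 = -2.047 × 2997/35.9 ≈ -170.89.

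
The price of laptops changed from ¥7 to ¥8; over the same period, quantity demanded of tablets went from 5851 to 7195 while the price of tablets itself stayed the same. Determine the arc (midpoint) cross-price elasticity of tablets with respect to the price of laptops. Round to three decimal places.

ΔQ_A = 7195 − 5851 = 1344; ΔP_B = 8 − 7 = 1.
Midpoints: Q̄_A = 6523.0, P̄_B = 7.50.
ε = (ΔQ_A/Q̄_A)/(ΔP_B/P̄_B) = (1344/6523.0)/(1/7.50) ≈ 1.545.

1.545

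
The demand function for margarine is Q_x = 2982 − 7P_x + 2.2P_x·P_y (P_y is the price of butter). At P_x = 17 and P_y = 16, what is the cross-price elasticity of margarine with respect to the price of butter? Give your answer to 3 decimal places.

At P_x = 17 and P_y = 16: Q_x = 3461.4.
∂Q_x/∂P_y = 2.2P_x = 2.2(17) = 37.4000.
ε = (∂Q_x/∂P_y)(P_y/Q_x) = 37.4000 × (16/3461.4) ≈ 0.173.

0.173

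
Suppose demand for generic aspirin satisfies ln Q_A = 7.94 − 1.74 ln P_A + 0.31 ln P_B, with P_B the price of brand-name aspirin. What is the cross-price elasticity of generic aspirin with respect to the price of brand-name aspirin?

0.31

In a log-linear (constant-elasticity) demand function, the coefficient on ln P_B is the cross-price elasticity.
ε = 0.31. Positive, so generic aspirin and brand-name aspirin are substitutes.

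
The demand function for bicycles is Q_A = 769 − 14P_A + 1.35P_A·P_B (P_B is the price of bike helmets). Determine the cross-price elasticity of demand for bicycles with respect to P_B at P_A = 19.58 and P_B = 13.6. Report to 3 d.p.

At P_A = 19.58 and P_B = 13.6: Q_A = 854.369.
∂Q_A/∂P_B = 1.35P_A = 1.35(19.58) = 26.4330.
ε = (∂Q_A/∂P_B)(P_B/Q_A) = 26.4330 × (13.6/854.369) ≈ 0.421.

0.421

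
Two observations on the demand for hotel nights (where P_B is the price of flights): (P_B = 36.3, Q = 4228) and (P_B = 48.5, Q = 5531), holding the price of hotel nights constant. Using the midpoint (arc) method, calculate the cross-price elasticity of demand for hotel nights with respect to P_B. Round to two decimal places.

0.93

ΔQ_A = 5531 − 4228 = 1303; ΔP_B = 48.5 − 36.3 = 12.2.
Midpoints: Q̄_A = 4879.5, P̄_B = 42.40.
ε = (ΔQ_A/Q̄_A)/(ΔP_B/P̄_B) = (1303/4879.5)/(12.2/42.40) ≈ 0.93.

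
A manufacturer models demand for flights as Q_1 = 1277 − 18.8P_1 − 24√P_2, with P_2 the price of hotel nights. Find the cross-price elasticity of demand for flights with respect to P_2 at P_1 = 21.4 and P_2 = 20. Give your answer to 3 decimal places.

At P_1 = 21.4 and P_2 = 20: Q_1 = 767.349.
∂Q_1/∂P_2 = -24/(2√P_2) = -24/(2√20) = -2.6833.
ε = (∂Q_1/∂P_2)(P_2/Q_1) = -2.6833 × (20/767.349) ≈ -0.070.

-0.070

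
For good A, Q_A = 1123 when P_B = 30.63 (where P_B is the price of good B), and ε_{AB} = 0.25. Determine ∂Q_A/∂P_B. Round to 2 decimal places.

ε = (∂Q_A/∂P_B)·(P_B/Q_A) ⇒ ∂Q_A/∂P_B = ε·Q_A/P_B = 0.25 × 1123/30.63 ≈ 9.17.

9.17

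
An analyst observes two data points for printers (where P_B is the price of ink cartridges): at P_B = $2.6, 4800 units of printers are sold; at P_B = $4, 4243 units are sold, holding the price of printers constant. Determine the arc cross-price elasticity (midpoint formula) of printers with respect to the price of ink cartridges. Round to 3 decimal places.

-0.290

ΔQ_A = 4243 − 4800 = -557; ΔP_B = 4 − 2.6 = 1.4.
Midpoints: Q̄_A = 4521.5, P̄_B = 3.30.
ε = (ΔQ_A/Q̄_A)/(ΔP_B/P̄_B) = (-557/4521.5)/(1.4/3.30) ≈ -0.290.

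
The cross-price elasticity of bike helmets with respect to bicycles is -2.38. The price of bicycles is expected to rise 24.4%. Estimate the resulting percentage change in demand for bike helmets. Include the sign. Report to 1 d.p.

-58.1%

%ΔQ ≈ ε × %ΔP of bicycles = -2.38 × (24.4%) = -58.1%.
Demand for bike helmets falls by about 58.1%.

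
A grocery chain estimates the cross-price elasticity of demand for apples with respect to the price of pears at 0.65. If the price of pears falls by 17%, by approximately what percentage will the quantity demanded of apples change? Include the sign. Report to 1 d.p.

-11.1%

%ΔQ ≈ ε × %ΔP of pears = 0.65 × (-17%) = -11.1%.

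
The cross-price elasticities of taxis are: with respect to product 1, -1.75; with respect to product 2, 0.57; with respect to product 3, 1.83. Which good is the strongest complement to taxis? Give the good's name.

Complements have ε < 0. The most negative value is -1.75 (product 1).

product 1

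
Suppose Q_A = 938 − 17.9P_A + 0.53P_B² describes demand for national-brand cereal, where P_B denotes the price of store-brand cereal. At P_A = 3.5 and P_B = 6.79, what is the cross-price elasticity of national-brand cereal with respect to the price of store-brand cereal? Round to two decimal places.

0.05

At P_A = 3.5 and P_B = 6.79: Q_A = 899.785.
∂Q_A/∂P_B = 1.06P_B = 1.06(6.79) = 7.1974.
ε = (∂Q_A/∂P_B)(P_B/Q_A) = 7.1974 × (6.79/899.785) ≈ 0.05.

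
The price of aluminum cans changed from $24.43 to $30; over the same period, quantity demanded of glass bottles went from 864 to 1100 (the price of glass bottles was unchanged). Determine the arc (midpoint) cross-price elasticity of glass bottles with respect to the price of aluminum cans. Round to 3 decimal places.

ΔQ_A = 1100 − 864 = 236; ΔP_B = 30 − 24.43 = 5.57.
Midpoints: Q̄_A = 982.0, P̄_B = 27.21.
ε = (ΔQ_A/Q̄_A)/(ΔP_B/P̄_B) = (236/982.0)/(5.57/27.21) ≈ 1.174.
ε > 0: glass bottles and aluminum cans are substitutes.

1.174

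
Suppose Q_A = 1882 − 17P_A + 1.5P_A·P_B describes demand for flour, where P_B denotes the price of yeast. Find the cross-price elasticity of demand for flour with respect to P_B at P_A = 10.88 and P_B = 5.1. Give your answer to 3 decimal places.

0.047

At P_A = 10.88 and P_B = 5.1: Q_A = 1780.272.
∂Q_A/∂P_B = 1.5P_A = 1.5(10.88) = 16.3200.
ε = (∂Q_A/∂P_B)(P_B/Q_A) = 16.3200 × (5.1/1780.272) ≈ 0.047.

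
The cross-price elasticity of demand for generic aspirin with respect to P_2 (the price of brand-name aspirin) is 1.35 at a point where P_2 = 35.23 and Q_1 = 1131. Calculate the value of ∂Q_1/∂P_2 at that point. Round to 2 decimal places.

43.34

ε = (∂Q_1/∂P_2)·(P_2/Q_1) ⇒ ∂Q_1/∂P_2 = ε·Q_1/P_2 = 1.35 × 1131/35.23 ≈ 43.34.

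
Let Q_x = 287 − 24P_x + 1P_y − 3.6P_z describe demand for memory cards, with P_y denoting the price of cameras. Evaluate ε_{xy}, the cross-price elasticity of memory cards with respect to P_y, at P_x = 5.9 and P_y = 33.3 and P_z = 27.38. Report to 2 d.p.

0.42

At P_x = 5.9 and P_y = 33.3 and P_z = 27.38: Q_x = 80.132.
∂Q_x/∂P_y = 1.
ε = (∂Q_x/∂P_y)(P_y/Q_x) = 1 × (33.3/80.132) ≈ 0.42.
Since ε > 0, memory cards and cameras are substitutes.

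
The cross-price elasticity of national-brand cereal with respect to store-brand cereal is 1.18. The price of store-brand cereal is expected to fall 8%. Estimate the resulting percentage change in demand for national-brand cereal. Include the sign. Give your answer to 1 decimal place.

%ΔQ ≈ ε × %ΔP of store-brand cereal = 1.18 × (-8%) = -9.4%.
Demand for national-brand cereal falls by about 9.4%.

-9.4%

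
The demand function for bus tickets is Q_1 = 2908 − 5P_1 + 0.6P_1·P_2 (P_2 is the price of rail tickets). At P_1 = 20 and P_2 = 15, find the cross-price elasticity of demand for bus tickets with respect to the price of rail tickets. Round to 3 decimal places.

0.060

At P_1 = 20 and P_2 = 15: Q_1 = 2988.
∂Q_1/∂P_2 = 0.6P_1 = 0.6(20) = 12.0000.
ε = (∂Q_1/∂P_2)(P_2/Q_1) = 12.0000 × (15/2988) ≈ 0.060.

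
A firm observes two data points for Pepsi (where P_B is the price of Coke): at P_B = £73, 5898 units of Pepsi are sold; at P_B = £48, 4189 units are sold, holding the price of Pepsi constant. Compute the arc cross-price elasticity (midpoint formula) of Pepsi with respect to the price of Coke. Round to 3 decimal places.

ΔQ_A = 4189 − 5898 = -1709; ΔP_B = 48 − 73 = -25.
Midpoints: Q̄_A = 5043.5, P̄_B = 60.50.
ε = (ΔQ_A/Q̄_A)/(ΔP_B/P̄_B) = (-1709/5043.5)/(-25/60.50) ≈ 0.820.

0.820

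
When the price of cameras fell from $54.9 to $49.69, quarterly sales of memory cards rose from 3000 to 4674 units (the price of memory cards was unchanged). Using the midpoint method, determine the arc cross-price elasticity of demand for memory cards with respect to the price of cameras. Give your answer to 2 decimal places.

ΔQ_A = 4674 − 3000 = 1674; ΔP_B = 49.69 − 54.9 = -5.21.
Midpoints: Q̄_A = 3837.0, P̄_B = 52.30.
ε = (ΔQ_A/Q̄_A)/(ΔP_B/P̄_B) = (1674/3837.0)/(-5.21/52.30) ≈ -4.38.

-4.38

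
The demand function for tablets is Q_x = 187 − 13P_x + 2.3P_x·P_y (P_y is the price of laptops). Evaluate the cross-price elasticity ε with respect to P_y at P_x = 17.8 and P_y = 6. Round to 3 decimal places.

At P_x = 17.8 and P_y = 6: Q_x = 201.24.
∂Q_x/∂P_y = 2.3P_x = 2.3(17.8) = 40.9400.
ε = (∂Q_x/∂P_y)(P_y/Q_x) = 40.9400 × (6/201.24) ≈ 1.221.

1.221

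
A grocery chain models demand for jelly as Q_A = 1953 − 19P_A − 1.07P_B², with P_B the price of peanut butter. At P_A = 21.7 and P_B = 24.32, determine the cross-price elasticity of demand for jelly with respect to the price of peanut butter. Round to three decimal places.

At P_A = 21.7 and P_B = 24.32: Q_A = 907.835.
∂Q_A/∂P_B = -2.14P_B = -2.14(24.32) = -52.0448.
ε = (∂Q_A/∂P_B)(P_B/Q_A) = -52.0448 × (24.32/907.835) ≈ -1.394.

-1.394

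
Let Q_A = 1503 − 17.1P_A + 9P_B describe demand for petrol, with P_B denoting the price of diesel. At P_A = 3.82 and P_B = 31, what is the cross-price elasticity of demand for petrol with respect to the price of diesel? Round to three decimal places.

0.163

At P_A = 3.82 and P_B = 31: Q_A = 1716.678.
∂Q_A/∂P_B = 9.
ε = (∂Q_A/∂P_B)(P_B/Q_A) = 9 × (31/1716.678) ≈ 0.163.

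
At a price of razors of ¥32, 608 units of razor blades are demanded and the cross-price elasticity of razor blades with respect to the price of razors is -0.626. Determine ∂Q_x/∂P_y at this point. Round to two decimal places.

-11.89

ε = (∂Q_x/∂P_y)·(P_y/Q_x) ⇒ ∂Q_x/∂P_y = ε·Q_x/P_y = -0.626 × 608/32 ≈ -11.89.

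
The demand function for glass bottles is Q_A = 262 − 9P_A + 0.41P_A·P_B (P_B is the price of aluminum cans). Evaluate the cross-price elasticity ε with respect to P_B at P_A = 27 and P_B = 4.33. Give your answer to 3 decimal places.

At P_A = 27 and P_B = 4.33: Q_A = 66.933.
∂Q_A/∂P_B = 0.41P_A = 0.41(27) = 11.0700.
ε = (∂Q_A/∂P_B)(P_B/Q_A) = 11.0700 × (4.33/66.933) ≈ 0.716.

0.716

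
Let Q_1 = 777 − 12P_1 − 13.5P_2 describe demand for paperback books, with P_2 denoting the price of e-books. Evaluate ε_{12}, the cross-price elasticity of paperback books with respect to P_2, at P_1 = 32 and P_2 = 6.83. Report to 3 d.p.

At P_1 = 32 and P_2 = 6.83: Q_1 = 300.795.
∂Q_1/∂P_2 = -13.5.
ε = (∂Q_1/∂P_2)(P_2/Q_1) = -13.5 × (6.83/300.795) ≈ -0.307.
Since ε < 0, paperback books and e-books are complements.

-0.307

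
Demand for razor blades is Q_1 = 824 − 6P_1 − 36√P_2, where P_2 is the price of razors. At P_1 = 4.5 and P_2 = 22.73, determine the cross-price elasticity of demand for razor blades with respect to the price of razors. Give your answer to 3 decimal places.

At P_1 = 4.5 and P_2 = 22.73: Q_1 = 625.366.
∂Q_1/∂P_2 = -36/(2√P_2) = -36/(2√22.73) = -3.7755.
ε = (∂Q_1/∂P_2)(P_2/Q_1) = -3.7755 × (22.73/625.366) ≈ -0.137.
ε < 0: complements.

-0.137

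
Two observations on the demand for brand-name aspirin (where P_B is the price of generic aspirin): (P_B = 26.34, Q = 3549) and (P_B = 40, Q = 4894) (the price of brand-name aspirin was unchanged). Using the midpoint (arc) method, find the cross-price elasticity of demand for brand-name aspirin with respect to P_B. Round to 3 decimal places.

0.774

ΔQ_A = 4894 − 3549 = 1345; ΔP_B = 40 − 26.34 = 13.66.
Midpoints: Q̄_A = 4221.5, P̄_B = 33.17.
ε = (ΔQ_A/Q̄_A)/(ΔP_B/P̄_B) = (1345/4221.5)/(13.66/33.17) ≈ 0.774.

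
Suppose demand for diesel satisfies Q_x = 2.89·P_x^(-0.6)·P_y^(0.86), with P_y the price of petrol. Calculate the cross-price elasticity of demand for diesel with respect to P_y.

In a log-linear (constant-elasticity) demand function, the coefficient on the exponent of P_y is the cross-price elasticity.
ε = 0.86. Positive, so diesel and petrol are substitutes.

0.86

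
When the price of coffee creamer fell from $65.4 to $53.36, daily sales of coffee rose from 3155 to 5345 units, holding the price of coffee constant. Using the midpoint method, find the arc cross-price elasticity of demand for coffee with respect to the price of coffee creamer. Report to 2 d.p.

-2.54

ΔQ_A = 5345 − 3155 = 2190; ΔP_B = 53.36 − 65.4 = -12.04.
Midpoints: Q̄_A = 4250.0, P̄_B = 59.38.
ε = (ΔQ_A/Q̄_A)/(ΔP_B/P̄_B) = (2190/4250.0)/(-12.04/59.38) ≈ -2.54.
ε < 0: coffee and coffee creamer are complements.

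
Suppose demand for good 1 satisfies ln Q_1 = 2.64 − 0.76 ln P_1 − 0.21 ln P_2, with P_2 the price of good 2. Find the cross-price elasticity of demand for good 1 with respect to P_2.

In a log-linear (constant-elasticity) demand function, the coefficient on ln P_2 is the cross-price elasticity.
ε = -0.21. Negative, so good 1 and good 2 are complements.

-0.21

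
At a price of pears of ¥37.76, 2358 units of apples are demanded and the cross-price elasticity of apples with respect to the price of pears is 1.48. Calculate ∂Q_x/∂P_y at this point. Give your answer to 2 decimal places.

ε = (∂Q_x/∂P_y)·(P_y/Q_x) ⇒ ∂Q_x/∂P_y = ε·Q_x/P_y = 1.48 × 2358/37.76 ≈ 92.42.

92.42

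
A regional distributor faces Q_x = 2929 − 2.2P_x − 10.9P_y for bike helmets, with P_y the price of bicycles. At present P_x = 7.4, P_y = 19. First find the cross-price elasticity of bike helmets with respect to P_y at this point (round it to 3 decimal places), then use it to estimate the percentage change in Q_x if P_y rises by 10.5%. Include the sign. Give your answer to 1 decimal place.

At P_x = 7.4, P_y = 19: Q_x = 2705.62.
∂Q_x/∂P_y = -10.9.
ε = (∂Q_x/∂P_y)(P_y/Q_x) = -10.9000 × 19/2705.62 ≈ -0.077.
%ΔQ_x ≈ ε × %ΔP_y = -0.077 × (10.5%) = -0.8%.

-0.8%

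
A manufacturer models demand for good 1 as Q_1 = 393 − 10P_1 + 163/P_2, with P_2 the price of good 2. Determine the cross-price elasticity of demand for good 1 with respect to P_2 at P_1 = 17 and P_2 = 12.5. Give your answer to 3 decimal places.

-0.055

At P_1 = 17 and P_2 = 12.5: Q_1 = 236.04.
∂Q_1/∂P_2 = −163/P_2² = -1.0432.
ε = (∂Q_1/∂P_2)(P_2/Q_1) = -1.0432 × (12.5/236.04) ≈ -0.055.
ε < 0: complements.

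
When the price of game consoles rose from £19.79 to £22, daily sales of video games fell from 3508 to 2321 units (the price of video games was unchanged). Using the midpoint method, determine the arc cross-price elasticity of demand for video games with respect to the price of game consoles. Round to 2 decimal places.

ΔQ_A = 2321 − 3508 = -1187; ΔP_B = 22 − 19.79 = 2.21.
Midpoints: Q̄_A = 2914.5, P̄_B = 20.89.
ε = (ΔQ_A/Q̄_A)/(ΔP_B/P̄_B) = (-1187/2914.5)/(2.21/20.89) ≈ -3.85.
ε < 0: video games and game consoles are complements.

-3.85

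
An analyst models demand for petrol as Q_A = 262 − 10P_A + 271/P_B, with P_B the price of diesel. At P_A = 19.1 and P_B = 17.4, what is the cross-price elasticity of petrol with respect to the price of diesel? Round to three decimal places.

-0.180

At P_A = 19.1 and P_B = 17.4: Q_A = 86.575.
∂Q_A/∂P_B = −271/P_B² = -0.8951.
ε = (∂Q_A/∂P_B)(P_B/Q_A) = -0.8951 × (17.4/86.575) ≈ -0.180.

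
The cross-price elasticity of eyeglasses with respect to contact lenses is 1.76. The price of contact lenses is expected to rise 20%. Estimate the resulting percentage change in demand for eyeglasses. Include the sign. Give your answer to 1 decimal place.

%ΔQ ≈ ε × %ΔP of contact lenses = 1.76 × (20%) = 35.2%.

35.2%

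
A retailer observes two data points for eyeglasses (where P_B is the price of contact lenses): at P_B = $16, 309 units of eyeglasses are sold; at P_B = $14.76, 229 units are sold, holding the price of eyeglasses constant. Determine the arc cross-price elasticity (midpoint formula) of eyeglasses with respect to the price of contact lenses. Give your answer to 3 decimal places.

3.689

ΔQ_A = 229 − 309 = -80; ΔP_B = 14.76 − 16 = -1.24.
Midpoints: Q̄_A = 269.0, P̄_B = 15.38.
ε = (ΔQ_A/Q̄_A)/(ΔP_B/P̄_B) = (-80/269.0)/(-1.24/15.38) ≈ 3.689.
ε > 0: eyeglasses and contact lenses are substitutes.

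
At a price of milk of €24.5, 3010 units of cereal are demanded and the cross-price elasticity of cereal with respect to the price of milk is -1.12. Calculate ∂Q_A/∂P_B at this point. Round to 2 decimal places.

-137.60

ε = (∂Q_A/∂P_B)·(P_B/Q_A) ⇒ ∂Q_A/∂P_B = ε·Q_A/P_B = -1.12 × 3010/24.5 ≈ -137.60.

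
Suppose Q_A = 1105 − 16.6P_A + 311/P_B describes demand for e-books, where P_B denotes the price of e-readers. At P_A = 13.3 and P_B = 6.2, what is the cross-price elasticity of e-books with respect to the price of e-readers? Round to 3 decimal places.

-0.054

At P_A = 13.3 and P_B = 6.2: Q_A = 934.381.
∂Q_A/∂P_B = −311/P_B² = -8.0905.
ε = (∂Q_A/∂P_B)(P_B/Q_A) = -8.0905 × (6.2/934.381) ≈ -0.054.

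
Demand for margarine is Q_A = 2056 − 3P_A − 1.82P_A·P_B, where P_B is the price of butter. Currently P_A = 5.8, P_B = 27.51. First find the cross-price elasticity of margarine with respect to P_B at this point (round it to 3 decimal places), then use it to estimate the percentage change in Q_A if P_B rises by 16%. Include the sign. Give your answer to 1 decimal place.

At P_A = 5.8, P_B = 27.51: Q_A = 1748.204.
∂Q_A/∂P_B = -1.82P_A = -10.5560.
ε = (∂Q_A/∂P_B)(P_B/Q_A) = -10.5560 × 27.51/1748.204 ≈ -0.166.
%ΔQ_A ≈ ε × %ΔP_B = -0.166 × (16%) = -2.7%.

-2.7%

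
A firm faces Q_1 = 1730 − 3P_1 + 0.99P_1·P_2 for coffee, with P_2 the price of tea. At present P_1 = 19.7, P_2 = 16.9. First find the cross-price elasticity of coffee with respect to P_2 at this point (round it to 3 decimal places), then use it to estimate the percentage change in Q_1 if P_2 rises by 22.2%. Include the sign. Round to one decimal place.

At P_1 = 19.7, P_2 = 16.9: Q_1 = 2000.501.
∂Q_1/∂P_2 = 0.99P_1 = 19.5030.
ε = (∂Q_1/∂P_2)(P_2/Q_1) = 19.5030 × 16.9/2000.501 ≈ 0.165.
%ΔQ_1 ≈ ε × %ΔP_2 = 0.165 × (22.2%) = 3.7%.

3.7%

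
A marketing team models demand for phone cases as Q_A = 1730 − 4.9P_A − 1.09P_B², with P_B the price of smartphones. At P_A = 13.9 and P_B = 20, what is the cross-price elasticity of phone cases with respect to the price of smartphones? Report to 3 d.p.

At P_A = 13.9 and P_B = 20: Q_A = 1225.89.
∂Q_A/∂P_B = -2.18P_B = -2.18(20) = -43.6000.
ε = (∂Q_A/∂P_B)(P_B/Q_A) = -43.6000 × (20/1225.89) ≈ -0.711.

-0.711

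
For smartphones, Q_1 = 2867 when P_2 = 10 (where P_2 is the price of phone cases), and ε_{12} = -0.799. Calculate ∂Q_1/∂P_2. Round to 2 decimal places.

ε = (∂Q_1/∂P_2)·(P_2/Q_1) ⇒ ∂Q_1/∂P_2 = ε·Q_1/P_2 = -0.799 × 2867/10 ≈ -229.07.

-229.07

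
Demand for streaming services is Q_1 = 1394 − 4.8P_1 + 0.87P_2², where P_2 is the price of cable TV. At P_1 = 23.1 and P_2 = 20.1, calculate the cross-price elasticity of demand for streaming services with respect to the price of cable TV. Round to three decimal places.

0.430

At P_1 = 23.1 and P_2 = 20.1: Q_1 = 1634.609.
∂Q_1/∂P_2 = 1.74P_2 = 1.74(20.1) = 34.9740.
ε = (∂Q_1/∂P_2)(P_2/Q_1) = 34.9740 × (20.1/1634.609) ≈ 0.430.
ε > 0: substitutes.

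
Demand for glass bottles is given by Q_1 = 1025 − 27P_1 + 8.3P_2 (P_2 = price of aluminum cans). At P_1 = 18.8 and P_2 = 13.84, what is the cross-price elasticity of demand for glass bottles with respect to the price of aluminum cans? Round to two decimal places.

At P_1 = 18.8 and P_2 = 13.84: Q_1 = 632.272.
∂Q_1/∂P_2 = 8.3.
ε = (∂Q_1/∂P_2)(P_2/Q_1) = 8.3 × (13.84/632.272) ≈ 0.18.
Since ε > 0, glass bottles and aluminum cans are substitutes.

0.18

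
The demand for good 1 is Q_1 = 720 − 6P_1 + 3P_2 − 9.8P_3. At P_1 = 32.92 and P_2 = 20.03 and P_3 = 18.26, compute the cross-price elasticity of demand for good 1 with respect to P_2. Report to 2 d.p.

At P_1 = 32.92 and P_2 = 20.03 and P_3 = 18.26: Q_1 = 403.622.
∂Q_1/∂P_2 = 3.
ε = (∂Q_1/∂P_2)(P_2/Q_1) = 3 × (20.03/403.622) ≈ 0.15.

0.15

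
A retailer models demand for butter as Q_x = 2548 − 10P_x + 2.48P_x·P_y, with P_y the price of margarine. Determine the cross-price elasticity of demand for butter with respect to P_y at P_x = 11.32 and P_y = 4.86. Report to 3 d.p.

At P_x = 11.32 and P_y = 4.86: Q_x = 2571.238.
∂Q_x/∂P_y = 2.48P_x = 2.48(11.32) = 28.0736.
ε = (∂Q_x/∂P_y)(P_y/Q_x) = 28.0736 × (4.86/2571.238) ≈ 0.053.
ε > 0: substitutes.

0.053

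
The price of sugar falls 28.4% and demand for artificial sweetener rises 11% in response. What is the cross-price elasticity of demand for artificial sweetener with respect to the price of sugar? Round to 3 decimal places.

ε = (%ΔQ of artificial sweetener) / (%ΔP of sugar) = (11%) / (-28.4%) ≈ -0.387.

-0.387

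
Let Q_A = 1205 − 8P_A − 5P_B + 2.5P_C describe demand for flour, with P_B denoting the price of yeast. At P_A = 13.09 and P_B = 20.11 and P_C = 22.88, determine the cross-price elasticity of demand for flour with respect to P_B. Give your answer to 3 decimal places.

-0.095

At P_A = 13.09 and P_B = 20.11 and P_C = 22.88: Q_A = 1056.93.
∂Q_A/∂P_B = -5.
ε = (∂Q_A/∂P_B)(P_B/Q_A) = -5 × (20.11/1056.93) ≈ -0.095.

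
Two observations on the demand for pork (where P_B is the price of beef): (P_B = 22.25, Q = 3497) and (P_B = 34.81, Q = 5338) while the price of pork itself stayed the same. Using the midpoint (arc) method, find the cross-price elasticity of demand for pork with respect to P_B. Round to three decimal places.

0.947

ΔQ_A = 5338 − 3497 = 1841; ΔP_B = 34.81 − 22.25 = 12.56.
Midpoints: Q̄_A = 4417.5, P̄_B = 28.53.
ε = (ΔQ_A/Q̄_A)/(ΔP_B/P̄_B) = (1841/4417.5)/(12.56/28.53) ≈ 0.947.
ε > 0: pork and beef are substitutes.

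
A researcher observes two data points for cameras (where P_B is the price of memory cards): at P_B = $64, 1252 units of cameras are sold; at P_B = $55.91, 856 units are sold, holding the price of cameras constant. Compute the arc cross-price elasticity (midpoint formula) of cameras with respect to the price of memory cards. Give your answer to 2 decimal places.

ΔQ_A = 856 − 1252 = -396; ΔP_B = 55.91 − 64 = -8.09.
Midpoints: Q̄_A = 1054.0, P̄_B = 59.95.
ε = (ΔQ_A/Q̄_A)/(ΔP_B/P̄_B) = (-396/1054.0)/(-8.09/59.95) ≈ 2.78.
ε > 0: cameras and memory cards are substitutes.

2.78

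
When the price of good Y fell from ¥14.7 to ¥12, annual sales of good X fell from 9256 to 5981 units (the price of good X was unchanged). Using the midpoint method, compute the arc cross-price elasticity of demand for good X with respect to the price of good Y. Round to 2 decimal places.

ΔQ_X = 5981 − 9256 = -3275; ΔP_Y = 12 − 14.7 = -2.7.
Midpoints: Q̄_X = 7618.5, P̄_Y = 13.35.
ε = (ΔQ_X/Q̄_X)/(ΔP_Y/P̄_Y) = (-3275/7618.5)/(-2.7/13.35) ≈ 2.13.

2.13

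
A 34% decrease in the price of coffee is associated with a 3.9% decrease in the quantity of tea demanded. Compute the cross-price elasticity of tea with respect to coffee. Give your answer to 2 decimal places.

0.11

ε = (%ΔQ of tea) / (%ΔP of coffee) = (-3.9%) / (-34%) ≈ 0.11.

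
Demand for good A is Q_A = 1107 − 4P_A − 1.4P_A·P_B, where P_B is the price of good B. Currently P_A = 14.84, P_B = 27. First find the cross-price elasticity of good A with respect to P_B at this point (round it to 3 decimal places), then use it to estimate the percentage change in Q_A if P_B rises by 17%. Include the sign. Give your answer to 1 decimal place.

-19.6%

At P_A = 14.84, P_B = 27: Q_A = 486.688.
∂Q_A/∂P_B = -1.4P_A = -20.7760.
ε = (∂Q_A/∂P_B)(P_B/Q_A) = -20.7760 × 27/486.688 ≈ -1.153.
%ΔQ_A ≈ ε × %ΔP_B = -1.153 × (17%) = -19.6%.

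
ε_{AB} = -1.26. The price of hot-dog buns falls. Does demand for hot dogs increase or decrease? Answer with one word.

increase

ε < 0 and the price of hot-dog buns falls, so the quantity of hot dogs moves in the opposite direction: it increases.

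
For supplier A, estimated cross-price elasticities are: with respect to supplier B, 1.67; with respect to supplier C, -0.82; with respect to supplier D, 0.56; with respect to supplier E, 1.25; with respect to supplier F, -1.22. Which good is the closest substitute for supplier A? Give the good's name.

Substitutes have ε > 0. Among the positive values, 1.67 (supplier B) is largest.

supplier B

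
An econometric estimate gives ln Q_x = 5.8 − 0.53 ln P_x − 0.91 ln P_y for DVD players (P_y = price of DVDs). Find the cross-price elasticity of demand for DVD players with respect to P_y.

-0.91

In a log-linear (constant-elasticity) demand function, the coefficient on ln P_y is the cross-price elasticity.
ε = -0.91. Negative, so DVD players and DVDs are complements.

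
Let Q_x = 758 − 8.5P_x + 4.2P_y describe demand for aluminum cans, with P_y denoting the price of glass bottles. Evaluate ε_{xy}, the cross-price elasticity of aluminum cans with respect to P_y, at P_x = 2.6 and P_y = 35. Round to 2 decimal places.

At P_x = 2.6 and P_y = 35: Q_x = 882.9.
∂Q_x/∂P_y = 4.2.
ε = (∂Q_x/∂P_y)(P_y/Q_x) = 4.2 × (35/882.9) ≈ 0.17.

0.17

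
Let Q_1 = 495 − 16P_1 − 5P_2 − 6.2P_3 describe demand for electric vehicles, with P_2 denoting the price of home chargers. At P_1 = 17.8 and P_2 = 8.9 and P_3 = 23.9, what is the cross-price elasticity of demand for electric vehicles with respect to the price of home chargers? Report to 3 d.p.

At P_1 = 17.8 and P_2 = 8.9 and P_3 = 23.9: Q_1 = 17.52.
∂Q_1/∂P_2 = -5.
ε = (∂Q_1/∂P_2)(P_2/Q_1) = -5 × (8.9/17.52) ≈ -2.540.
Since ε < 0, electric vehicles and home chargers are complements.

-2.540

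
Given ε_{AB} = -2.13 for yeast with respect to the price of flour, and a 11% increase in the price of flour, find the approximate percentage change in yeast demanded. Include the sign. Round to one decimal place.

%ΔQ ≈ ε × %ΔP of flour = -2.13 × (11%) = -23.4%.
Demand for yeast falls by about 23.4%.

-23.4%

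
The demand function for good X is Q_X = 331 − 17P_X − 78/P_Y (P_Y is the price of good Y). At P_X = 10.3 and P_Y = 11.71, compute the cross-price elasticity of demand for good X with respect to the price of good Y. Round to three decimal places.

0.045

At P_X = 10.3 and P_Y = 11.71: Q_X = 149.239.
∂Q_X/∂P_Y = 78/P_Y² = 0.5688.
ε = (∂Q_X/∂P_Y)(P_Y/Q_X) = 0.5688 × (11.71/149.239) ≈ 0.045.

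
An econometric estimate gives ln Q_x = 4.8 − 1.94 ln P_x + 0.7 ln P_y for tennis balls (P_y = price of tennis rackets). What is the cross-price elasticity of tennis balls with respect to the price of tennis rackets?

0.70

In a log-linear (constant-elasticity) demand function, the coefficient on ln P_y is the cross-price elasticity.
ε = 0.70. Positive, so tennis balls and tennis rackets are substitutes.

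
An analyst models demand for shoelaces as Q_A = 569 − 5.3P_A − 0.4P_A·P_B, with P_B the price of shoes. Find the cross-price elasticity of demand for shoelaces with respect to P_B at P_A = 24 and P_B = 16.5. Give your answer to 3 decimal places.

At P_A = 24 and P_B = 16.5: Q_A = 283.4.
∂Q_A/∂P_B = -0.4P_A = -0.4(24) = -9.6000.
ε = (∂Q_A/∂P_B)(P_B/Q_A) = -9.6000 × (16.5/283.4) ≈ -0.559.

-0.559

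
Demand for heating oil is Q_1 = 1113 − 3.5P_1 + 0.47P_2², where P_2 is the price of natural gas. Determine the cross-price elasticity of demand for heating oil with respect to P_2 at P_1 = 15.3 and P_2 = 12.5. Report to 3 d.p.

0.130

At P_1 = 15.3 and P_2 = 12.5: Q_1 = 1132.888.
∂Q_1/∂P_2 = 0.94P_2 = 0.94(12.5) = 11.7500.
ε = (∂Q_1/∂P_2)(P_2/Q_1) = 11.7500 × (12.5/1132.888) ≈ 0.130.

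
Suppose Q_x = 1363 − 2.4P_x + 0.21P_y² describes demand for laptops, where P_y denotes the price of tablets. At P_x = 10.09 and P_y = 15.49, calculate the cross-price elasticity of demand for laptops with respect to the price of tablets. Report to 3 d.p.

0.073

At P_x = 10.09 and P_y = 15.49: Q_x = 1389.171.
∂Q_x/∂P_y = 0.42P_y = 0.42(15.49) = 6.5058.
ε = (∂Q_x/∂P_y)(P_y/Q_x) = 6.5058 × (15.49/1389.171) ≈ 0.073.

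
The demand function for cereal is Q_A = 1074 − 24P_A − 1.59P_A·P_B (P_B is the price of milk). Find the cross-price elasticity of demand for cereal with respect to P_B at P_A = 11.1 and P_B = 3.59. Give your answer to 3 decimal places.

At P_A = 11.1 and P_B = 3.59: Q_A = 744.240.
∂Q_A/∂P_B = -1.59P_A = -1.59(11.1) = -17.6490.
ε = (∂Q_A/∂P_B)(P_B/Q_A) = -17.6490 × (3.59/744.240) ≈ -0.085.

-0.085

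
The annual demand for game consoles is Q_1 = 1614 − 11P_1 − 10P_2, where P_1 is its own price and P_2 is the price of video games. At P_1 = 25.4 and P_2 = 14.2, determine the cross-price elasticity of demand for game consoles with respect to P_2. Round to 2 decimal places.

-0.12

At P_1 = 25.4 and P_2 = 14.2: Q_1 = 1192.6.
∂Q_1/∂P_2 = -10.
ε = (∂Q_1/∂P_2)(P_2/Q_1) = -10 × (14.2/1192.6) ≈ -0.12.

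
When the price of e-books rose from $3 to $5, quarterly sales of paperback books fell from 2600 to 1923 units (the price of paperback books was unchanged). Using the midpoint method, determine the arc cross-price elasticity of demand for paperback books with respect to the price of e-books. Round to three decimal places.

ΔQ_A = 1923 − 2600 = -677; ΔP_B = 5 − 3 = 2.
Midpoints: Q̄_A = 2261.5, P̄_B = 4.00.
ε = (ΔQ_A/Q̄_A)/(ΔP_B/P̄_B) = (-677/2261.5)/(2/4.00) ≈ -0.599.

-0.599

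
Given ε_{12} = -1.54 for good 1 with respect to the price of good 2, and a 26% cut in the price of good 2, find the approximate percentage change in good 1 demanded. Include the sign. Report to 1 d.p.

40.0%

%ΔQ ≈ ε × %ΔP of good 2 = -1.54 × (-26%) = 40.0%.
Demand for good 1 rises by about 40.0%.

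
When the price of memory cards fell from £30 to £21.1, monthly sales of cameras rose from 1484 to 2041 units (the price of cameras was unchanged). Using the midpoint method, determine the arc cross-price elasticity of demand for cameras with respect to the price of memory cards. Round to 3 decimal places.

ΔQ_A = 2041 − 1484 = 557; ΔP_B = 21.1 − 30 = -8.9.
Midpoints: Q̄_A = 1762.5, P̄_B = 25.55.
ε = (ΔQ_A/Q̄_A)/(ΔP_B/P̄_B) = (557/1762.5)/(-8.9/25.55) ≈ -0.907.

-0.907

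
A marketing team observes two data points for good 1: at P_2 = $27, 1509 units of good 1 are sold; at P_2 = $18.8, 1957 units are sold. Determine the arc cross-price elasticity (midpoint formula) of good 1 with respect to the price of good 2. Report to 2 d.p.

-0.72

ΔQ_1 = 1957 − 1509 = 448; ΔP_2 = 18.8 − 27 = -8.2.
Midpoints: Q̄_1 = 1733.0, P̄_2 = 22.90.
ε = (ΔQ_1/Q̄_1)/(ΔP_2/P̄_2) = (448/1733.0)/(-8.2/22.90) ≈ -0.72.
ε < 0: good 1 and good 2 are complements.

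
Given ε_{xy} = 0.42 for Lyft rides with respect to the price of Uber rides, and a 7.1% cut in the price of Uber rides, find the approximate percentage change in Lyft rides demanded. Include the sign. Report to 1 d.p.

%ΔQ ≈ ε × %ΔP of Uber rides = 0.42 × (-7.1%) = -3.0%.

-3.0%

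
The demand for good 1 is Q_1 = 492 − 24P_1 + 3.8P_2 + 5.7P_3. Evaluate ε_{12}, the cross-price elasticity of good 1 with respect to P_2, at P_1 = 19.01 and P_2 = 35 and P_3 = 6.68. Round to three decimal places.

0.643

At P_1 = 19.01 and P_2 = 35 and P_3 = 6.68: Q_1 = 206.836.
∂Q_1/∂P_2 = 3.8.
ε = (∂Q_1/∂P_2)(P_2/Q_1) = 3.8 × (35/206.836) ≈ 0.643.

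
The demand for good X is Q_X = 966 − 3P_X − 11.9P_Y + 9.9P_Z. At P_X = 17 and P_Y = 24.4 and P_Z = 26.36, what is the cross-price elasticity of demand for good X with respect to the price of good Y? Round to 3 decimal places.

At P_X = 17 and P_Y = 24.4 and P_Z = 26.36: Q_X = 885.604.
∂Q_X/∂P_Y = -11.9.
ε = (∂Q_X/∂P_Y)(P_Y/Q_X) = -11.9 × (24.4/885.604) ≈ -0.328.

-0.328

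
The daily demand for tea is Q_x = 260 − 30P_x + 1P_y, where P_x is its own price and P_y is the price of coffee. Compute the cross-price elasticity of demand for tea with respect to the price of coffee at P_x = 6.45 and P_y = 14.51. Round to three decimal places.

At P_x = 6.45 and P_y = 14.51: Q_x = 81.01.
∂Q_x/∂P_y = 1.
ε = (∂Q_x/∂P_y)(P_y/Q_x) = 1 × (14.51/81.01) ≈ 0.179.

0.179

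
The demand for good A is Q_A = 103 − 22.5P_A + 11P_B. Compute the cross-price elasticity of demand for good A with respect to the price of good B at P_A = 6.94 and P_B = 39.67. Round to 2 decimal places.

1.14

At P_A = 6.94 and P_B = 39.67: Q_A = 383.22.
∂Q_A/∂P_B = 11.
ε = (∂Q_A/∂P_B)(P_B/Q_A) = 11 × (39.67/383.22) ≈ 1.14.
Since ε > 0, good A and good B are substitutes.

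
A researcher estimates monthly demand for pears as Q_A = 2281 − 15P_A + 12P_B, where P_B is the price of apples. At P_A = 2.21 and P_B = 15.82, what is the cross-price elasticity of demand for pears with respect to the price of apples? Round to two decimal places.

At P_A = 2.21 and P_B = 15.82: Q_A = 2437.69.
∂Q_A/∂P_B = 12.
ε = (∂Q_A/∂P_B)(P_B/Q_A) = 12 × (15.82/2437.69) ≈ 0.08.

0.08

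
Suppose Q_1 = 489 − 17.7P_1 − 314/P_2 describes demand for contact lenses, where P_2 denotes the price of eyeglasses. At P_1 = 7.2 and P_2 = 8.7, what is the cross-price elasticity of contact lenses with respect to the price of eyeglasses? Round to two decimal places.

0.11

At P_1 = 7.2 and P_2 = 8.7: Q_1 = 325.468.
∂Q_1/∂P_2 = 314/P_2² = 4.1485.
ε = (∂Q_1/∂P_2)(P_2/Q_1) = 4.1485 × (8.7/325.468) ≈ 0.11.
ε > 0: substitutes.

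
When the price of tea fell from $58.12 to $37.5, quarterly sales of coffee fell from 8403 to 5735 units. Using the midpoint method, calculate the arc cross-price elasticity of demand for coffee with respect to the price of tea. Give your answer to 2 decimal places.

ΔQ_A = 5735 − 8403 = -2668; ΔP_B = 37.5 − 58.12 = -20.62.
Midpoints: Q̄_A = 7069.0, P̄_B = 47.81.
ε = (ΔQ_A/Q̄_A)/(ΔP_B/P̄_B) = (-2668/7069.0)/(-20.62/47.81) ≈ 0.88.
ε > 0: coffee and tea are substitutes.

0.88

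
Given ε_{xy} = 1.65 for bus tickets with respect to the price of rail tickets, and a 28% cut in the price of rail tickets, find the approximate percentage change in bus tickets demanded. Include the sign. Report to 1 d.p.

%ΔQ ≈ ε × %ΔP of rail tickets = 1.65 × (-28%) = -46.2%.

-46.2%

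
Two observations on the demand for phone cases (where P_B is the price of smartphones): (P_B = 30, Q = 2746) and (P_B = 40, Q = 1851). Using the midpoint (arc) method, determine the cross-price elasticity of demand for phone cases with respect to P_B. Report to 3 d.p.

-1.363

ΔQ_A = 1851 − 2746 = -895; ΔP_B = 40 − 30 = 10.
Midpoints: Q̄_A = 2298.5, P̄_B = 35.00.
ε = (ΔQ_A/Q̄_A)/(ΔP_B/P̄_B) = (-895/2298.5)/(10/35.00) ≈ -1.363.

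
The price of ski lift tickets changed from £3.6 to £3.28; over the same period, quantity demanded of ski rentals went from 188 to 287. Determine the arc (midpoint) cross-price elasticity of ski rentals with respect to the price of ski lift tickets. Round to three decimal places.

-4.481

ΔQ_A = 287 − 188 = 99; ΔP_B = 3.28 − 3.6 = -0.32.
Midpoints: Q̄_A = 237.5, P̄_B = 3.44.
ε = (ΔQ_A/Q̄_A)/(ΔP_B/P̄_B) = (99/237.5)/(-0.32/3.44) ≈ -4.481.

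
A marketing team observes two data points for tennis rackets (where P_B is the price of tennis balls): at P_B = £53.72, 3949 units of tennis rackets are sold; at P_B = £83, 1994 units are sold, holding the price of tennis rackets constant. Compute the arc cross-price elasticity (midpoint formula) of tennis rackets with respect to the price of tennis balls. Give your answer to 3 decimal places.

ΔQ_A = 1994 − 3949 = -1955; ΔP_B = 83 − 53.72 = 29.28.
Midpoints: Q̄_A = 2971.5, P̄_B = 68.36.
ε = (ΔQ_A/Q̄_A)/(ΔP_B/P̄_B) = (-1955/2971.5)/(29.28/68.36) ≈ -1.536.

-1.536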